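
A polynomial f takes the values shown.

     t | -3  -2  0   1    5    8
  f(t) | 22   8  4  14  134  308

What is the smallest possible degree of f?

2

Divided differences on the nodes -3, -2, 0, 1, 5, 8:
  order 0: 22  8  4  14  134  308
  order 1: -14  -2  10  30  58
  order 2: 4  4  4  4
  order 3: 0  0  0
  order 4: 0  0
  order 5: 0
The order-2 divided differences are all 4 (nonzero) and every higher order vanishes, so the data lies on a polynomial of degree exactly 2.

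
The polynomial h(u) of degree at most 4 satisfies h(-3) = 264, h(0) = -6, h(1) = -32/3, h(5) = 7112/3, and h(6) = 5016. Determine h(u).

Write h(u) = au^4 + bu^3 + cu^2 + du + e. Substituting each data point gives a linear system:
  81a - 27b + 9c - 3d + e = 264
  e = -6
  a + b + c + d + e = -32/3
  625a + 125b + 25c + 5d + e = 7112/3
  1296a + 216b + 36c + 6d + e = 5016
Solving the system yields a = 4, b = 1/3, c = -6, d = -3, e = -6.
So h(u) = 4u^4 + (1/3)u^3 - 6u^2 - 3u - 6.
Check: h(-3) = 264. ✓

h(u) = 4u^4 + (1/3)u^3 - 6u^2 - 3u - 6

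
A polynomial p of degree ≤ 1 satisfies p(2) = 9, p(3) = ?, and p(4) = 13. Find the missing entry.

On equispaced nodes a degree-1 polynomial has vanishing second forward difference, so
  p(2) - 2·p(3) + p(4) = 0.
Substituting the known values and solving for p(3):
  -2·p(3) = -22
  p(3) = 11.

11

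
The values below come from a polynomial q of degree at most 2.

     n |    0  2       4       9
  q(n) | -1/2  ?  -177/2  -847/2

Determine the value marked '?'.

-49/2

The 3 known points determine the degree-2 polynomial uniquely.
Write q(n) = an^2 + bn + c. Substituting each data point gives a linear system:
  c = -1/2
  16a + 4b + c = -177/2
  81a + 9b + c = -847/2
Solving the system yields a = -5, b = -2, c = -1/2.
So q(n) = -5n^2 - 2n - 1/2.
Then q(2) = -49/2.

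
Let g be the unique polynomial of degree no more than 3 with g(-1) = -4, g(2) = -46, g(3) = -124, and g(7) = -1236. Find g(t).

g(t) = -3t^3 - 4t^2 - t - 4

Write g(t) = at^3 + bt^2 + ct + d. Substituting each data point gives a linear system:
  -a + b - c + d = -4
  8a + 4b + 2c + d = -46
  27a + 9b + 3c + d = -124
  343a + 49b + 7c + d = -1236
Solving the system yields a = -3, b = -4, c = -1, d = -4.
So g(t) = -3t^3 - 4t^2 - t - 4.
Check: g(-1) = -4. ✓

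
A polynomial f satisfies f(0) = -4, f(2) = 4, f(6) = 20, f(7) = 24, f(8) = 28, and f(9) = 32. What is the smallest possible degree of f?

Divided differences on the nodes 0, 2, 6, 7, 8, 9:
  order 0: -4  4  20  24  28  32
  order 1: 4  4  4  4  4
  order 2: 0  0  0  0
  order 3: 0  0  0
  order 4: 0  0
  order 5: 0
The order-1 divided differences are all 4 (nonzero) and every higher order vanishes, so the data lies on a polynomial of degree exactly 1.

1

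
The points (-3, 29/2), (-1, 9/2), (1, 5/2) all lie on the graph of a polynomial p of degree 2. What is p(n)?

p(n) = n^2 - n + 5/2

Using the Lagrange interpolation formula with nodes -3, -1, 1:
  L_0(n) = (n + 1)(n - 1) / 8
  L_1(n) = (n + 3)(n - 1) / -4
  L_2(n) = (n + 3)(n + 1) / 8
Then p(n) = 29/2·L_0(n) + 9/2·L_1(n) + 5/2·L_2(n).
Expanding and collecting terms gives p(n) = n^2 - n + 5/2.
Check: p(-1) = 9/2. ✓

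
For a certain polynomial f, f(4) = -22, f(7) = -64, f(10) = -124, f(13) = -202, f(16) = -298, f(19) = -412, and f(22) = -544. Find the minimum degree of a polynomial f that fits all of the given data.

2

Forward differences of the values at n = 4, 7, 10, 13, 16, 19, 22:
  f  : -22  -64  -124  -202  -298  -412  -544
  Δ  : -42  -60  -78  -96  -114  -132
  Δ^2: -18  -18  -18  -18  -18
  Δ^3: 0  0  0  0
  Δ^4: 0  0  0
  Δ^5: 0  0
  Δ^6: 0
The second differences are constant (-18) and nonzero, while all higher differences vanish, so the minimal degree is 2.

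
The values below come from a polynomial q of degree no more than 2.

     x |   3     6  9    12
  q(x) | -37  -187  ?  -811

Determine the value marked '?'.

The 3 known points determine the degree-2 polynomial uniquely.
Write q(x) = ax^2 + bx + c. Substituting each data point gives a linear system:
  9a + 3b + c = -37
  36a + 6b + c = -187
  144a + 12b + c = -811
Solving the system yields a = -6, b = 4, c = 5.
So q(x) = -6x² + 4x + 5.
Then q(9) = -445.

-445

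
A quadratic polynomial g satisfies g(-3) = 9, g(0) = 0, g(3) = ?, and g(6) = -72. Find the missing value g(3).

-27

The 3 known points determine the degree-2 polynomial uniquely.
Write g(n) = an^2 + bn + c. Substituting each data point gives a linear system:
  9a - 3b + c = 9
  c = 0
  36a + 6b + c = -72
Solving the system yields a = -1, b = -6, c = 0.
So g(n) = -n^2 - 6n.
Then g(3) = -27.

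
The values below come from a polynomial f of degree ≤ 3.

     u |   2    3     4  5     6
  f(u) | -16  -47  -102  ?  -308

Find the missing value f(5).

On equispaced nodes a degree-3 polynomial has vanishing fourth forward difference, so
  f(2) - 4·f(3) + 6·f(4) - 4·f(5) + f(6) = 0.
Substituting the known values and solving for f(5):
  -4·f(5) = 748
  f(5) = -187.

-187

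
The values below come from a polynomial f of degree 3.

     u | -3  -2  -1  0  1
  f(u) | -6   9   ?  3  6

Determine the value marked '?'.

The 4 known points determine the degree-3 polynomial uniquely.
Write f(u) = au^3 + bu^2 + cu + d. Substituting each data point gives a linear system:
  -27a + 9b - 3c + d = -6
  -8a + 4b - 2c + d = 9
  d = 3
  a + b + c + d = 6
Solving the system yields a = 2, b = 4, c = -3, d = 3.
So f(u) = 2u^3 + 4u^2 - 3u + 3.
Then f(-1) = 8.

8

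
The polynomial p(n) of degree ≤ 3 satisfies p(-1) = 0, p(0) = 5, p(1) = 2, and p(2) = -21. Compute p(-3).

14

Write p(n) = an^3 + bn^2 + cn + d. Substituting each data point gives a linear system:
  -a + b - c + d = 0
  d = 5
  a + b + c + d = 2
  8a + 4b + 2c + d = -21
Solving the system yields a = -2, b = -4, c = 3, d = 5.
So p(n) = -2n^3 - 4n^2 + 3n + 5.
Then p(-3) = 14.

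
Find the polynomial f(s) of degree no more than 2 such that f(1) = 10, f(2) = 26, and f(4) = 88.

f(s) = 5s^2 + s + 4

Write f(s) = as^2 + bs + c. Substituting each data point gives a linear system:
  a + b + c = 10
  4a + 2b + c = 26
  16a + 4b + c = 88
Solving the system yields a = 5, b = 1, c = 4.
So f(s) = 5s^2 + s + 4.
Check: f(1) = 10. ✓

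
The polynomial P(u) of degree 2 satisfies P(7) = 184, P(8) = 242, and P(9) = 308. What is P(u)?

P(u) = 4u^2 - 2u + 2

Using the Lagrange interpolation formula with nodes 7, 8, 9:
  L_0(u) = (u - 8)(u - 9) / 2
  L_1(u) = (u - 7)(u - 9) / -1
  L_2(u) = (u - 7)(u - 8) / 2
Then P(u) = 184·L_0(u) + 242·L_1(u) + 308·L_2(u).
Expanding and collecting terms gives P(u) = 4u^2 - 2u + 2.
Check: P(7) = 184. ✓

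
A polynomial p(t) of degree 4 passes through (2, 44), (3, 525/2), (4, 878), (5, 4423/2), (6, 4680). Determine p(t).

Using the Lagrange interpolation formula with nodes 2, 3, 4, 5, 6:
  L_0(t) = (t - 3)(t - 4)(t - 5)(t - 6) / 24
  L_1(t) = (t - 2)(t - 4)(t - 5)(t - 6) / -6
  L_2(t) = (t - 2)(t - 3)(t - 5)(t - 6) / 4
  L_3(t) = (t - 2)(t - 3)(t - 4)(t - 6) / -6
  L_4(t) = (t - 2)(t - 3)(t - 4)(t - 5) / 24
Then p(t) = 44·L_0(t) + 525/2·L_1(t) + 878·L_2(t) + 4423/2·L_3(t) + 4680·L_4(t).
Expanding and collecting terms gives p(t) = 4t^4 - (5/2)t^3 + t^2 + t - 6.
Check: p(2) = 44. ✓

p(t) = 4t^4 - (5/2)t^3 + t^2 + t - 6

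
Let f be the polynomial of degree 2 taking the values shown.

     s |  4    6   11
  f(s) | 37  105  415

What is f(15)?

Write f(s) = as^2 + bs + c. Substituting each data point gives a linear system:
  16a + 4b + c = 37
  36a + 6b + c = 105
  121a + 11b + c = 415
Solving the system yields a = 4, b = -6, c = -3.
So f(s) = 4s^2 - 6s - 3.
Then f(15) = 807.

807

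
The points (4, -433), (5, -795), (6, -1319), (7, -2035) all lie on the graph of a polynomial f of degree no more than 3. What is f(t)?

Using the Lagrange interpolation formula with nodes 4, 5, 6, 7:
  L_0(t) = (t - 5)(t - 6)(t - 7) / -6
  L_1(t) = (t - 4)(t - 6)(t - 7) / 2
  L_2(t) = (t - 4)(t - 5)(t - 7) / -2
  L_3(t) = (t - 4)(t - 5)(t - 6) / 6
Then f(t) = -433·L_0(t) - 795·L_1(t) - 1319·L_2(t) - 2035·L_3(t).
Expanding and collecting terms gives f(t) = -5t^3 - 6t^2 - 3t - 5.
Check: f(7) = -2035. ✓

f(t) = -5t^3 - 6t^2 - 3t - 5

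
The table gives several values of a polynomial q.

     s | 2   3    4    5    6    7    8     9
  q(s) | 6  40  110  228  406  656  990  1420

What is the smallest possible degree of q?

Forward differences of the values at s = 2, 3, 4, 5, 6, 7, 8, 9:
  q  : 6  40  110  228  406  656  990  1420
  Δ  : 34  70  118  178  250  334  430
  Δ^2: 36  48  60  72  84  96
  Δ^3: 12  12  12  12  12
  Δ^4: 0  0  0  0
  Δ^5: 0  0  0
  Δ^6: 0  0
  Δ^7: 0
The third differences are constant (12) and nonzero, while all higher differences vanish, so the minimal degree is 3.

3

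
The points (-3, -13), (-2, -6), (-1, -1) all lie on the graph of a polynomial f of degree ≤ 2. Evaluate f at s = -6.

-46

Using the Lagrange interpolation formula with nodes -3, -2, -1:
  L_0(s) = (s + 2)(s + 1) / 2
  L_1(s) = (s + 3)(s + 1) / -1
  L_2(s) = (s + 3)(s + 2) / 2
Then f(s) = -13·L_0(s) - 6·L_1(s) - 1·L_2(s).
Expanding and collecting terms gives f(s) = -s^2 + 2s + 2.
Evaluating at s = -6: f(-6) = -46.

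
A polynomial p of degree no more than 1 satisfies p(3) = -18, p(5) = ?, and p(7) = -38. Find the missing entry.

-28

The 2 known points determine the degree-1 polynomial uniquely.
Write p(x) = ax + b. Substituting each data point gives a linear system:
  3a + b = -18
  7a + b = -38
Solving the system yields a = -5, b = -3.
So p(x) = -5x - 3.
Then p(5) = -28.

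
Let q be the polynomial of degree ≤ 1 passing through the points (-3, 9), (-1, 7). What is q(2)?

Using the Lagrange interpolation formula with nodes -3, -1:
  L_0(s) = (s + 1) / -2
  L_1(s) = (s + 3) / 2
Then q(s) = 9·L_0(s) + 7·L_1(s).
Expanding and collecting terms gives q(s) = -s + 6.
Evaluating at s = 2: q(2) = 4.

4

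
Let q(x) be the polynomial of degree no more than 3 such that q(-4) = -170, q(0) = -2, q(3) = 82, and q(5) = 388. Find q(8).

1582

Using the Lagrange interpolation formula with nodes -4, 0, 3, 5:
  L_0(x) = x(x - 3)(x - 5) / -252
  L_1(x) = (x + 4)(x - 3)(x - 5) / 60
  L_2(x) = (x + 4)x(x - 5) / -42
  L_3(x) = (x + 4)x(x - 3) / 90
Then q(x) = -170·L_0(x) - 2·L_1(x) + 82·L_2(x) + 388·L_3(x).
Expanding and collecting terms gives q(x) = 3x³ + x² - 2x - 2.
Evaluating at x = 8: q(8) = 1582.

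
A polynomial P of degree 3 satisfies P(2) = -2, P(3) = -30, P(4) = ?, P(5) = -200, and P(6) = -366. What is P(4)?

The 4 known points determine the degree-3 polynomial uniquely.
Write P(x) = ax^3 + bx^2 + cx + d. Substituting each data point gives a linear system:
  8a + 4b + 2c + d = -2
  27a + 9b + 3c + d = -30
  125a + 25b + 5c + d = -200
  216a + 36b + 6c + d = -366
Solving the system yields a = -2, b = 1, c = 5, d = 0.
So P(x) = -2x^3 + x^2 + 5x.
Then P(4) = -92.

-92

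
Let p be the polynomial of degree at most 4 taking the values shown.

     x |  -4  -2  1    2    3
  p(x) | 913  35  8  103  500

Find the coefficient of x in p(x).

-3

Write p(x) = ax^4 + bx^3 + cx^2 + dx + e. Substituting each data point gives a linear system:
  256a - 64b + 16c - 4d + e = 913
  16a - 8b + 4c - 2d + e = 35
  a + b + c + d + e = 8
  16a + 8b + 4c + 2d + e = 103
  81a + 27b + 9c + 3d + e = 500
Solving the system yields a = 5, b = 5, c = -4, d = -3, e = 5.
So p(x) = 5x⁴ + 5x³ - 4x² - 3x + 5.
The coefficient of x is -3.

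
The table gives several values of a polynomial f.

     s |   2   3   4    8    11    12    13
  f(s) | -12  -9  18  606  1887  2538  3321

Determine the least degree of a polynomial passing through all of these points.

Divided differences on the nodes 2, 3, 4, 8, 11, 12, 13:
  order 0: -12  -9  18  606  1887  2538  3321
  order 1: 3  27  147  427  651  783
  order 2: 12  24  40  56  66
  order 3: 2  2  2  2
  order 4: 0  0  0
  order 5: 0  0
  order 6: 0
The order-3 divided differences are all 2 (nonzero) and every higher order vanishes, so the data lies on a polynomial of degree exactly 3.

3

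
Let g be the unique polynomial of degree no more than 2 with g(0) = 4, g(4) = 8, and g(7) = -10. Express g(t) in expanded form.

g(t) = -t^2 + 5t + 4

Using the Lagrange interpolation formula with nodes 0, 4, 7:
  L_0(t) = (t - 4)(t - 7) / 28
  L_1(t) = t(t - 7) / -12
  L_2(t) = t(t - 4) / 21
Then g(t) = 4·L_0(t) + 8·L_1(t) - 10·L_2(t).
Expanding and collecting terms gives g(t) = -t^2 + 5t + 4.
Check: g(0) = 4. ✓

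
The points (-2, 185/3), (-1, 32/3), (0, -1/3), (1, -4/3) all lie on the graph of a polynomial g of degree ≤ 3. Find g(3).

Write g(t) = at^3 + bt^2 + ct + d. Substituting each data point gives a linear system:
  -8a + 4b - 2c + d = 185/3
  -a + b - c + d = 32/3
  d = -1/3
  a + b + c + d = -4/3
Solving the system yields a = -5, b = 5, c = -1, d = -1/3.
So g(t) = -5t^3 + 5t^2 - t - 1/3.
Then g(3) = -280/3.

-280/3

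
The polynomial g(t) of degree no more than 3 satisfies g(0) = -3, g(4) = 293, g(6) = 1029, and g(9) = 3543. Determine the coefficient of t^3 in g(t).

Write g(t) = at^3 + bt^2 + ct + d. Substituting each data point gives a linear system:
  d = -3
  64a + 16b + 4c + d = 293
  216a + 36b + 6c + d = 1029
  729a + 81b + 9c + d = 3543
Solving the system yields a = 5, b = -1, c = -2, d = -3.
So g(t) = 5t^3 - t^2 - 2t - 3.
The leading coefficient is 5.

5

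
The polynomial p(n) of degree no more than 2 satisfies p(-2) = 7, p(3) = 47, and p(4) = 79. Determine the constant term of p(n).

Write p(n) = an^2 + bn + c. Substituting each data point gives a linear system:
  4a - 2b + c = 7
  9a + 3b + c = 47
  16a + 4b + c = 79
Solving the system yields a = 4, b = 4, c = -1.
So p(n) = 4n^2 + 4n - 1.
The constant term is -1.

-1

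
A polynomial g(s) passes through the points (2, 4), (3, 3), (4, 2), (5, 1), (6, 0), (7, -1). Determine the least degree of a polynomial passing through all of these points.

1

Forward differences of the values at s = 2, 3, 4, 5, 6, 7:
  g  : 4  3  2  1  0  -1
  Δ  : -1  -1  -1  -1  -1
  Δ^2: 0  0  0  0
  Δ^3: 0  0  0
  Δ^4: 0  0
  Δ^5: 0
The first differences are constant (-1) and nonzero, while all higher differences vanish, so the minimal degree is 1.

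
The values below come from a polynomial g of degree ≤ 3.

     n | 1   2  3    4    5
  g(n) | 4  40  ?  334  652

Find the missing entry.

On equispaced nodes a degree-3 polynomial has vanishing fourth forward difference, so
  g(1) - 4·g(2) + 6·g(3) - 4·g(4) + g(5) = 0.
Substituting the known values and solving for g(3):
  6·g(3) = 840
  g(3) = 140.

140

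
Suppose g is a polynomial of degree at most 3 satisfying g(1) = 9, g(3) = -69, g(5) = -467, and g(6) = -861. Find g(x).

Using the Lagrange interpolation formula with nodes 1, 3, 5, 6:
  L_0(x) = (x - 3)(x - 5)(x - 6) / -40
  L_1(x) = (x - 1)(x - 5)(x - 6) / 12
  L_2(x) = (x - 1)(x - 3)(x - 6) / -8
  L_3(x) = (x - 1)(x - 3)(x - 5) / 15
Then g(x) = 9·L_0(x) - 69·L_1(x) - 467·L_2(x) - 861·L_3(x).
Expanding and collecting terms gives g(x) = -5x^3 + 5x^2 + 6x + 3.
Check: g(6) = -861. ✓

g(x) = -5x^3 + 5x^2 + 6x + 3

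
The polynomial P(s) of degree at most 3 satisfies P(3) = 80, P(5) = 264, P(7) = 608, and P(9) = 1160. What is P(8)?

Write P(s) = as^3 + bs^2 + cs + d. Substituting each data point gives a linear system:
  27a + 9b + 3c + d = 80
  125a + 25b + 5c + d = 264
  343a + 49b + 7c + d = 608
  729a + 81b + 9c + d = 1160
Solving the system yields a = 1, b = 5, c = 3, d = -1.
So P(s) = s^3 + 5s^2 + 3s - 1.
Then P(8) = 855.

855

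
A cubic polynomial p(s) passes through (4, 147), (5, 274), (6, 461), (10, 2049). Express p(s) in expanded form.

p(s) = 2s^3 + 5s - 1

Write p(s) = as^3 + bs^2 + cs + d. Substituting each data point gives a linear system:
  64a + 16b + 4c + d = 147
  125a + 25b + 5c + d = 274
  216a + 36b + 6c + d = 461
  1000a + 100b + 10c + d = 2049
Solving the system yields a = 2, b = 0, c = 5, d = -1.
So p(s) = 2s³ + 5s - 1.
Check: p(10) = 2049. ✓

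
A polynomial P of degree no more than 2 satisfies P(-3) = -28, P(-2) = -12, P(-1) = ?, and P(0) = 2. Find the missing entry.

-2

On equispaced nodes a degree-2 polynomial has vanishing third forward difference, so
  - P(-3) + 3·P(-2) - 3·P(-1) + P(0) = 0.
Substituting the known values and solving for P(-1):
  -3·P(-1) = 6
  P(-1) = -2.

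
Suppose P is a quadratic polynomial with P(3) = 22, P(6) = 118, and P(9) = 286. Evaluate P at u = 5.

78

Forward differences of the values at u = 3, 6, 9:
  P  : 22  118  286
  Δ  : 96  168
  Δ^2: 72
The second differences are constant, confirming degree 2.
Interpolating (Newton forward form) and evaluating at u = 5 gives P(5) = 78.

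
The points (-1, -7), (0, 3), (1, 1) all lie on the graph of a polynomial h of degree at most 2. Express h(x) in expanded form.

h(x) = -6x^2 + 4x + 3

Using the Lagrange interpolation formula with nodes -1, 0, 1:
  L_0(x) = x(x - 1) / 2
  L_1(x) = (x + 1)(x - 1) / -1
  L_2(x) = (x + 1)x / 2
Then h(x) = -7·L_0(x) + 3·L_1(x) + 1·L_2(x).
Expanding and collecting terms gives h(x) = -6x² + 4x + 3.
Check: h(0) = 3. ✓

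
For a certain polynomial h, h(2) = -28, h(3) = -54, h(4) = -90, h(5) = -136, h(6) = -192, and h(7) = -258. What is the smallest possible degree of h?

Forward differences of the values at t = 2, 3, 4, 5, 6, 7:
  h  : -28  -54  -90  -136  -192  -258
  Δ  : -26  -36  -46  -56  -66
  Δ^2: -10  -10  -10  -10
  Δ^3: 0  0  0
  Δ^4: 0  0
  Δ^5: 0
The second differences are constant (-10) and nonzero, while all higher differences vanish, so the minimal degree is 2.

2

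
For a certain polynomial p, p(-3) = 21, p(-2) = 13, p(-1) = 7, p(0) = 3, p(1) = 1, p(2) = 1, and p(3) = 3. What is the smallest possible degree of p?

2

Forward differences of the values at s = -3, -2, -1, 0, 1, 2, 3:
  p  : 21  13  7  3  1  1  3
  Δ  : -8  -6  -4  -2  0  2
  Δ^2: 2  2  2  2  2
  Δ^3: 0  0  0  0
  Δ^4: 0  0  0
  Δ^5: 0  0
  Δ^6: 0
The second differences are constant (2) and nonzero, while all higher differences vanish, so the minimal degree is 2.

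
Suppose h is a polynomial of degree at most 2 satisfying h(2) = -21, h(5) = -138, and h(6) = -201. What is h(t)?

Write h(t) = at^2 + bt + c. Substituting each data point gives a linear system:
  4a + 2b + c = -21
  25a + 5b + c = -138
  36a + 6b + c = -201
Solving the system yields a = -6, b = 3, c = -3.
So h(t) = -6t^2 + 3t - 3.
Check: h(6) = -201. ✓

h(t) = -6t^2 + 3t - 3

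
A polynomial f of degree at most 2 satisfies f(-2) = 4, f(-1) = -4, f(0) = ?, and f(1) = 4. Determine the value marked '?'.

-4

The 3 known points determine the degree-2 polynomial uniquely.
Write f(u) = au^2 + bu + c. Substituting each data point gives a linear system:
  4a - 2b + c = 4
  a - b + c = -4
  a + b + c = 4
Solving the system yields a = 4, b = 4, c = -4.
So f(u) = 4u^2 + 4u - 4.
Then f(0) = -4.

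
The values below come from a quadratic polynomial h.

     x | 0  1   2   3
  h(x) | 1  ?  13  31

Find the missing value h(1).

On equispaced nodes a degree-2 polynomial has vanishing third forward difference, so
  - h(0) + 3·h(1) - 3·h(2) + h(3) = 0.
Substituting the known values and solving for h(1):
  3·h(1) = 9
  h(1) = 3.

3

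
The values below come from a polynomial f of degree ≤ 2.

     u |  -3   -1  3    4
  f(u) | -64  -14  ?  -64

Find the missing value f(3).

-34

The 3 known points determine the degree-2 polynomial uniquely.
Write f(u) = au^2 + bu + c. Substituting each data point gives a linear system:
  9a - 3b + c = -64
  a - b + c = -14
  16a + 4b + c = -64
Solving the system yields a = -5, b = 5, c = -4.
So f(u) = -5u² + 5u - 4.
Then f(3) = -34.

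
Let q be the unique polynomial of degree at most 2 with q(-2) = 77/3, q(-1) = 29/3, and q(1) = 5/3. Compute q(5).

Using the Lagrange interpolation formula with nodes -2, -1, 1:
  L_0(u) = (u + 1)(u - 1) / 3
  L_1(u) = (u + 2)(u - 1) / -2
  L_2(u) = (u + 2)(u + 1) / 6
Then q(u) = 77/3·L_0(u) + 29/3·L_1(u) + 5/3·L_2(u).
Expanding and collecting terms gives q(u) = 4u^2 - 4u + 5/3.
Evaluating at u = 5: q(5) = 245/3.

245/3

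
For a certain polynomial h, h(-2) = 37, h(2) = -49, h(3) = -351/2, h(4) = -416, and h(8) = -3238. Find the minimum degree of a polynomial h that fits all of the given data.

3

Divided differences on the nodes -2, 2, 3, 4, 8:
  order 0: 37  -49  -351/2  -416  -3238
  order 1: -43/2  -253/2  -481/2  -1411/2
  order 2: -21  -57  -93
  order 3: -6  -6
  order 4: 0
The order-3 divided differences are all -6 (nonzero) and every higher order vanishes, so the data lies on a polynomial of degree exactly 3.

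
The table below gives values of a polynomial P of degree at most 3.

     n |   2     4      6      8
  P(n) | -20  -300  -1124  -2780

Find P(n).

Write P(n) = an^3 + bn^2 + cn + d. Substituting each data point gives a linear system:
  8a + 4b + 2c + d = -20
  64a + 16b + 4c + d = -300
  216a + 36b + 6c + d = -1124
  512a + 64b + 8c + d = -2780
Solving the system yields a = -6, b = 4, c = 4, d = 4.
So P(n) = -6n^3 + 4n^2 + 4n + 4.
Check: P(8) = -2780. ✓

P(n) = -6n^3 + 4n^2 + 4n + 4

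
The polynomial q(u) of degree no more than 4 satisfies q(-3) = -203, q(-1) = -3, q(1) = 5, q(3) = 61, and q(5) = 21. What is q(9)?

-2843

Write q(u) = au^4 + bu^3 + cu^2 + du + e. Substituting each data point gives a linear system:
  81a - 27b + 9c - 3d + e = -203
  a - b + c - d + e = -3
  a + b + c + d + e = 5
  81a + 27b + 9c + 3d + e = 61
  625a + 125b + 25c + 5d + e = 21
Solving the system yields a = -1, b = 5, c = 1, d = -1, e = 1.
So q(u) = -u^4 + 5u^3 + u^2 - u + 1.
Then q(9) = -2843.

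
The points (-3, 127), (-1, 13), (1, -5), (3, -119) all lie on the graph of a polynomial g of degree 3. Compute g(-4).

Write g(n) = an^3 + bn^2 + cn + d. Substituting each data point gives a linear system:
  -27a + 9b - 3c + d = 127
  -a + b - c + d = 13
  a + b + c + d = -5
  27a + 9b + 3c + d = -119
Solving the system yields a = -4, b = 0, c = -5, d = 4.
So g(n) = -4n^3 - 5n + 4.
Then g(-4) = 280.

280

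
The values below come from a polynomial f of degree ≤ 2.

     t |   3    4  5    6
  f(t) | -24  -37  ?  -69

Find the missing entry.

-52

The 3 known points determine the degree-2 polynomial uniquely.
Write f(t) = at^2 + bt + c. Substituting each data point gives a linear system:
  9a + 3b + c = -24
  16a + 4b + c = -37
  36a + 6b + c = -69
Solving the system yields a = -1, b = -6, c = 3.
So f(t) = -t² - 6t + 3.
Then f(5) = -52.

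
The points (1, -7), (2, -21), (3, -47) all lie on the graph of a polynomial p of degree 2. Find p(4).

Forward differences of the values at t = 1, 2, 3:
  p  : -7  -21  -47
  Δ  : -14  -26
  Δ^2: -12
The second differences are constant, confirming degree 2.
Interpolating (Newton forward form) and evaluating at t = 4 gives p(4) = -85.

-85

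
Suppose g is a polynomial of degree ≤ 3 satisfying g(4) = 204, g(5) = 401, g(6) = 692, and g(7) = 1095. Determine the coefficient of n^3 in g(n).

Write g(n) = an^3 + bn^2 + cn + d. Substituting each data point gives a linear system:
  64a + 16b + 4c + d = 204
  125a + 25b + 5c + d = 401
  216a + 36b + 6c + d = 692
  343a + 49b + 7c + d = 1095
Solving the system yields a = 3, b = 2, c = -4, d = -4.
So g(n) = 3n³ + 2n² - 4n - 4.
The leading coefficient is 3.

3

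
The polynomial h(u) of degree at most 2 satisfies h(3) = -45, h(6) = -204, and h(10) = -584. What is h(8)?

-370

Using the Lagrange interpolation formula with nodes 3, 6, 10:
  L_0(u) = (u - 6)(u - 10) / 21
  L_1(u) = (u - 3)(u - 10) / -12
  L_2(u) = (u - 3)(u - 6) / 28
Then h(u) = -45·L_0(u) - 204·L_1(u) - 584·L_2(u).
Expanding and collecting terms gives h(u) = -6u² + u + 6.
Evaluating at u = 8: h(8) = -370.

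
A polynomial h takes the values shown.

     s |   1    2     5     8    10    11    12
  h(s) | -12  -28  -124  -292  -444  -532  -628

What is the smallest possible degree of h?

2

Divided differences on the nodes 1, 2, 5, 8, 10, 11, 12:
  order 0: -12  -28  -124  -292  -444  -532  -628
  order 1: -16  -32  -56  -76  -88  -96
  order 2: -4  -4  -4  -4  -4
  order 3: 0  0  0  0
  order 4: 0  0  0
  order 5: 0  0
  order 6: 0
The order-2 divided differences are all -4 (nonzero) and every higher order vanishes, so the data lies on a polynomial of degree exactly 2.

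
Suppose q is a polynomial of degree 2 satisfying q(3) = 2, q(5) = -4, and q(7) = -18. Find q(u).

q(u) = -u^2 + 5u - 4

Using the Lagrange interpolation formula with nodes 3, 5, 7:
  L_0(u) = (u - 5)(u - 7) / 8
  L_1(u) = (u - 3)(u - 7) / -4
  L_2(u) = (u - 3)(u - 5) / 8
Then q(u) = 2·L_0(u) - 4·L_1(u) - 18·L_2(u).
Expanding and collecting terms gives q(u) = -u² + 5u - 4.
Check: q(5) = -4. ✓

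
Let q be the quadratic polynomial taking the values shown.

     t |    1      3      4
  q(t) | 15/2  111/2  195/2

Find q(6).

Write q(t) = at^2 + bt + c. Substituting each data point gives a linear system:
  a + b + c = 15/2
  9a + 3b + c = 111/2
  16a + 4b + c = 195/2
Solving the system yields a = 6, b = 0, c = 3/2.
So q(t) = 6t^2 + 3/2.
Then q(6) = 435/2.

435/2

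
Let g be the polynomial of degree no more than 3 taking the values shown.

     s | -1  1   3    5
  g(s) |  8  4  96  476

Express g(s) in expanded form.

Using the Lagrange interpolation formula with nodes -1, 1, 3, 5:
  L_0(s) = (s - 1)(s - 3)(s - 5) / -48
  L_1(s) = (s + 1)(s - 3)(s - 5) / 16
  L_2(s) = (s + 1)(s - 1)(s - 5) / -16
  L_3(s) = (s + 1)(s - 1)(s - 3) / 48
Then g(s) = 8·L_0(s) + 4·L_1(s) + 96·L_2(s) + 476·L_3(s).
Expanding and collecting terms gives g(s) = 4s^3 - 6s + 6.
Check: g(5) = 476. ✓

g(s) = 4s^3 - 6s + 6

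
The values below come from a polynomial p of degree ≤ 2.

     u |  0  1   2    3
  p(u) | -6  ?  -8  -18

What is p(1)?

On equispaced nodes a degree-2 polynomial has vanishing third forward difference, so
  - p(0) + 3·p(1) - 3·p(2) + p(3) = 0.
Substituting the known values and solving for p(1):
  3·p(1) = -12
  p(1) = -4.

-4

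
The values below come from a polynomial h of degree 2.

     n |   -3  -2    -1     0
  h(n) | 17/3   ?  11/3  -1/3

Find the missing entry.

17/3

On equispaced nodes a degree-2 polynomial has vanishing third forward difference, so
  - h(-3) + 3·h(-2) - 3·h(-1) + h(0) = 0.
Substituting the known values and solving for h(-2):
  3·h(-2) = 17
  h(-2) = 17/3.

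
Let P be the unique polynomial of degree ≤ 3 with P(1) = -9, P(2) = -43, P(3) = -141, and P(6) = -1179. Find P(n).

P(n) = -6n^3 + 4n^2 - 4n - 3

Write P(n) = an^3 + bn^2 + cn + d. Substituting each data point gives a linear system:
  a + b + c + d = -9
  8a + 4b + 2c + d = -43
  27a + 9b + 3c + d = -141
  216a + 36b + 6c + d = -1179
Solving the system yields a = -6, b = 4, c = -4, d = -3.
So P(n) = -6n^3 + 4n^2 - 4n - 3.
Check: P(6) = -1179. ✓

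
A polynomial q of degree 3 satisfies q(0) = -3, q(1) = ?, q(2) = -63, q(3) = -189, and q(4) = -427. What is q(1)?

The 4 known points determine the degree-3 polynomial uniquely.
Write q(u) = au^3 + bu^2 + cu + d. Substituting each data point gives a linear system:
  d = -3
  8a + 4b + 2c + d = -63
  27a + 9b + 3c + d = -189
  64a + 16b + 4c + d = -427
Solving the system yields a = -6, b = -2, c = -2, d = -3.
So q(u) = -6u³ - 2u² - 2u - 3.
Then q(1) = -13.

-13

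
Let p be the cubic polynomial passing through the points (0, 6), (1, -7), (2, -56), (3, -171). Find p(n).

p(n) = -5n^3 - 3n^2 - 5n + 6

Write p(n) = an^3 + bn^2 + cn + d. Substituting each data point gives a linear system:
  d = 6
  a + b + c + d = -7
  8a + 4b + 2c + d = -56
  27a + 9b + 3c + d = -171
Solving the system yields a = -5, b = -3, c = -5, d = 6.
So p(n) = -5n^3 - 3n^2 - 5n + 6.
Check: p(3) = -171. ✓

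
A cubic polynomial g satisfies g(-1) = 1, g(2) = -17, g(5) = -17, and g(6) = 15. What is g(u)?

g(u) = u^3 - 5u^2 - 4u + 3

Using the Lagrange interpolation formula with nodes -1, 2, 5, 6:
  L_0(u) = (u - 2)(u - 5)(u - 6) / -126
  L_1(u) = (u + 1)(u - 5)(u - 6) / 36
  L_2(u) = (u + 1)(u - 2)(u - 6) / -18
  L_3(u) = (u + 1)(u - 2)(u - 5) / 28
Then g(u) = 1·L_0(u) - 17·L_1(u) - 17·L_2(u) + 15·L_3(u).
Expanding and collecting terms gives g(u) = u³ - 5u² - 4u + 3.
Check: g(2) = -17. ✓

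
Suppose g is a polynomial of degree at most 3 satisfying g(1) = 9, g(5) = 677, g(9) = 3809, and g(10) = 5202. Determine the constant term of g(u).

Write g(u) = au^3 + bu^2 + cu + d. Substituting each data point gives a linear system:
  a + b + c + d = 9
  125a + 25b + 5c + d = 677
  729a + 81b + 9c + d = 3809
  1000a + 100b + 10c + d = 5202
Solving the system yields a = 5, b = 2, c = 0, d = 2.
So g(u) = 5u^3 + 2u^2 + 2.
The constant term is 2.

2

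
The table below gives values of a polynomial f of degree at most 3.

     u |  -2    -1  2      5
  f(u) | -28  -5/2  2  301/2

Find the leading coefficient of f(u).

Write f(u) = au^3 + bu^2 + cu + d. Substituting each data point gives a linear system:
  -8a + 4b - 2c + d = -28
  -a + b - c + d = -5/2
  8a + 4b + 2c + d = 2
  125a + 25b + 5c + d = 301/2
Solving the system yields a = 2, b = -4, c = -1/2, d = 3.
So f(u) = 2u³ - 4u² - (1/2)u + 3.
The leading coefficient is 2.

2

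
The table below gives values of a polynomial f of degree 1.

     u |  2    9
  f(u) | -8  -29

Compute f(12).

-38

Using the Lagrange interpolation formula with nodes 2, 9:
  L_0(u) = (u - 9) / -7
  L_1(u) = (u - 2) / 7
Then f(u) = -8·L_0(u) - 29·L_1(u).
Expanding and collecting terms gives f(u) = -3u - 2.
Evaluating at u = 12: f(12) = -38.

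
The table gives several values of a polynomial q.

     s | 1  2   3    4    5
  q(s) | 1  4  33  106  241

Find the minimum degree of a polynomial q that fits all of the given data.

3

Forward differences of the values at s = 1, 2, 3, 4, 5:
  q  : 1  4  33  106  241
  Δ  : 3  29  73  135
  Δ^2: 26  44  62
  Δ^3: 18  18
  Δ^4: 0
The third differences are constant (18) and nonzero, while all higher differences vanish, so the minimal degree is 3.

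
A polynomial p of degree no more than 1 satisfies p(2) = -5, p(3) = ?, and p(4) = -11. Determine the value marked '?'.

-8

The 2 known points determine the degree-1 polynomial uniquely.
Write p(s) = as + b. Substituting each data point gives a linear system:
  2a + b = -5
  4a + b = -11
Solving the system yields a = -3, b = 1.
So p(s) = -3s + 1.
Then p(3) = -8.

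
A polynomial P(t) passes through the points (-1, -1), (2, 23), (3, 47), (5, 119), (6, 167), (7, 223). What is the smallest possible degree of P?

2

Divided differences on the nodes -1, 2, 3, 5, 6, 7:
  order 0: -1  23  47  119  167  223
  order 1: 8  24  36  48  56
  order 2: 4  4  4  4
  order 3: 0  0  0
  order 4: 0  0
  order 5: 0
The order-2 divided differences are all 4 (nonzero) and every higher order vanishes, so the data lies on a polynomial of degree exactly 2.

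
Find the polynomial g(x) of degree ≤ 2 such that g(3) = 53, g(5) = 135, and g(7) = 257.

Write g(x) = ax^2 + bx + c. Substituting each data point gives a linear system:
  9a + 3b + c = 53
  25a + 5b + c = 135
  49a + 7b + c = 257
Solving the system yields a = 5, b = 1, c = 5.
So g(x) = 5x² + x + 5.
Check: g(5) = 135. ✓

g(x) = 5x^2 + x + 5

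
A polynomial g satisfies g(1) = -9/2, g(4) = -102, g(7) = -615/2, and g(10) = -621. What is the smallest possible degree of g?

2

Forward differences of the values at u = 1, 4, 7, 10:
  g  : -9/2  -102  -615/2  -621
  Δ  : -195/2  -411/2  -627/2
  Δ^2: -108  -108
  Δ^3: 0
The second differences are constant (-108) and nonzero, while all higher differences vanish, so the minimal degree is 2.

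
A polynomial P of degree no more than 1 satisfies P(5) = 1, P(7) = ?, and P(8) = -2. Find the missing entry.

-1

The 2 known points determine the degree-1 polynomial uniquely.
Write P(t) = at + b. Substituting each data point gives a linear system:
  5a + b = 1
  8a + b = -2
Solving the system yields a = -1, b = 6.
So P(t) = -t + 6.
Then P(7) = -1.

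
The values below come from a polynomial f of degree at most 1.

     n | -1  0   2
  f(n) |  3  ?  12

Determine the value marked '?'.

6

The 2 known points determine the degree-1 polynomial uniquely.
Write f(n) = an + b. Substituting each data point gives a linear system:
  -a + b = 3
  2a + b = 12
Solving the system yields a = 3, b = 6.
So f(n) = 3n + 6.
Then f(0) = 6.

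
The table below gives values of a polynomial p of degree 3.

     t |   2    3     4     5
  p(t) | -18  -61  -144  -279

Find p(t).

Using the Lagrange interpolation formula with nodes 2, 3, 4, 5:
  L_0(t) = (t - 3)(t - 4)(t - 5) / -6
  L_1(t) = (t - 2)(t - 4)(t - 5) / 2
  L_2(t) = (t - 2)(t - 3)(t - 5) / -2
  L_3(t) = (t - 2)(t - 3)(t - 4) / 6
Then p(t) = -18·L_0(t) - 61·L_1(t) - 144·L_2(t) - 279·L_3(t).
Expanding and collecting terms gives p(t) = -2t^3 - 2t^2 + 5t - 4.
Check: p(4) = -144. ✓

p(t) = -2t^3 - 2t^2 + 5t - 4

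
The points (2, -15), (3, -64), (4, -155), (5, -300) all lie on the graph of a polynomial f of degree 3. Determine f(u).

Using the Lagrange interpolation formula with nodes 2, 3, 4, 5:
  L_0(u) = (u - 3)(u - 4)(u - 5) / -6
  L_1(u) = (u - 2)(u - 4)(u - 5) / 2
  L_2(u) = (u - 2)(u - 3)(u - 5) / -2
  L_3(u) = (u - 2)(u - 3)(u - 4) / 6
Then f(u) = -15·L_0(u) - 64·L_1(u) - 155·L_2(u) - 300·L_3(u).
Expanding and collecting terms gives f(u) = -2u³ - 3u² + 4u + 5.
Check: f(5) = -300. ✓

f(u) = -2u^3 - 3u^2 + 4u + 5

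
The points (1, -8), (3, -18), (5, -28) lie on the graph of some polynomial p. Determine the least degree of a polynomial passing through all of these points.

Forward differences of the values at t = 1, 3, 5:
  p  : -8  -18  -28
  Δ  : -10  -10
  Δ^2: 0
The first differences are constant (-10) and nonzero, while all higher differences vanish, so the minimal degree is 1.

1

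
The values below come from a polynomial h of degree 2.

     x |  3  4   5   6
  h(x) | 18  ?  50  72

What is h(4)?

The 3 known points determine the degree-2 polynomial uniquely.
Write h(x) = ax^2 + bx + c. Substituting each data point gives a linear system:
  9a + 3b + c = 18
  25a + 5b + c = 50
  36a + 6b + c = 72
Solving the system yields a = 2, b = 0, c = 0.
So h(x) = 2x².
Then h(4) = 32.

32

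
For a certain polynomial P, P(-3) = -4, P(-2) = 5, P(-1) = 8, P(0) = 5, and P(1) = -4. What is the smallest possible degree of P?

Forward differences of the values at s = -3, -2, -1, 0, 1:
  P  : -4  5  8  5  -4
  Δ  : 9  3  -3  -9
  Δ^2: -6  -6  -6
  Δ^3: 0  0
  Δ^4: 0
The second differences are constant (-6) and nonzero, while all higher differences vanish, so the minimal degree is 2.

2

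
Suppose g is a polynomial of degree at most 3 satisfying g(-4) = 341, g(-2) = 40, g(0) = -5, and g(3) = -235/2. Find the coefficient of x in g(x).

Write g(x) = ax^3 + bx^2 + cx + d. Substituting each data point gives a linear system:
  -64a + 16b - 4c + d = 341
  -8a + 4b - 2c + d = 40
  d = -5
  27a + 9b + 3c + d = -235/2
Solving the system yields a = -5, b = 2, c = 3/2, d = -5.
So g(x) = -5x³ + 2x² + (3/2)x - 5.
The coefficient of x is 3/2.

3/2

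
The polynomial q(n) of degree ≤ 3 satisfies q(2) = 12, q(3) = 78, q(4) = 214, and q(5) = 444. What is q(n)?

q(n) = 4n^3 - n^2 - 5n - 6

Write q(n) = an^3 + bn^2 + cn + d. Substituting each data point gives a linear system:
  8a + 4b + 2c + d = 12
  27a + 9b + 3c + d = 78
  64a + 16b + 4c + d = 214
  125a + 25b + 5c + d = 444
Solving the system yields a = 4, b = -1, c = -5, d = -6.
So q(n) = 4n^3 - n^2 - 5n - 6.
Check: q(3) = 78. ✓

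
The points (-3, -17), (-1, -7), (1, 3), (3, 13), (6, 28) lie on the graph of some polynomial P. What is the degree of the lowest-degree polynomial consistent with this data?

Divided differences on the nodes -3, -1, 1, 3, 6:
  order 0: -17  -7  3  13  28
  order 1: 5  5  5  5
  order 2: 0  0  0
  order 3: 0  0
  order 4: 0
The order-1 divided differences are all 5 (nonzero) and every higher order vanishes, so the data lies on a polynomial of degree exactly 1.

1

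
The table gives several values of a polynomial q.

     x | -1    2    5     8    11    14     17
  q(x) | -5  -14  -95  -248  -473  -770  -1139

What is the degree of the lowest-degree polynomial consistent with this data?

Forward differences of the values at x = -1, 2, 5, 8, 11, 14, 17:
  q  : -5  -14  -95  -248  -473  -770  -1139
  Δ  : -9  -81  -153  -225  -297  -369
  Δ^2: -72  -72  -72  -72  -72
  Δ^3: 0  0  0  0
  Δ^4: 0  0  0
  Δ^5: 0  0
  Δ^6: 0
The second differences are constant (-72) and nonzero, while all higher differences vanish, so the minimal degree is 2.

2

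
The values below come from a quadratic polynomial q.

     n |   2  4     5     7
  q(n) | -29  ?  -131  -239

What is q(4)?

-89

The 3 known points determine the degree-2 polynomial uniquely.
Write q(n) = an^2 + bn + c. Substituting each data point gives a linear system:
  4a + 2b + c = -29
  25a + 5b + c = -131
  49a + 7b + c = -239
Solving the system yields a = -4, b = -6, c = -1.
So q(n) = -4n^2 - 6n - 1.
Then q(4) = -89.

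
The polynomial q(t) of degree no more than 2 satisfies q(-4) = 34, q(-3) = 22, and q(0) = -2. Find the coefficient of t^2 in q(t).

Write q(t) = at^2 + bt + c. Substituting each data point gives a linear system:
  16a - 4b + c = 34
  9a - 3b + c = 22
  c = -2
Solving the system yields a = 1, b = -5, c = -2.
So q(t) = t^2 - 5t - 2.
The leading coefficient is 1.

1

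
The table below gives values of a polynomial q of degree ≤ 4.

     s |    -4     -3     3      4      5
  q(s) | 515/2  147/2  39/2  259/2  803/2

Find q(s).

Write q(s) = as^4 + bs^3 + cs^2 + ds + e. Substituting each data point gives a linear system:
  256a - 64b + 16c - 4d + e = 515/2
  81a - 27b + 9c - 3d + e = 147/2
  81a + 27b + 9c + 3d + e = 39/2
  256a + 64b + 16c + 4d + e = 259/2
  625a + 125b + 25c + 5d + e = 803/2
Solving the system yields a = 1, b = -1, c = -4, d = 0, e = 3/2.
So q(s) = s⁴ - s³ - 4s² + 3/2.
Check: q(5) = 803/2. ✓

q(s) = s^4 - s^3 - 4s^2 + 3/2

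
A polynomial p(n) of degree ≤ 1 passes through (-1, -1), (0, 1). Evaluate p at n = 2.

Using the Lagrange interpolation formula with nodes -1, 0:
  L_0(n) = n / -1
  L_1(n) = (n + 1) / 1
Then p(n) = -1·L_0(n) + 1·L_1(n).
Expanding and collecting terms gives p(n) = 2n + 1.
Evaluating at n = 2: p(2) = 5.

5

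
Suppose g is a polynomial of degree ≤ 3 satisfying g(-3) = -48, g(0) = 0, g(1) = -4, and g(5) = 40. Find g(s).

Write g(s) = as^3 + bs^2 + cs + d. Substituting each data point gives a linear system:
  -27a + 9b - 3c + d = -48
  d = 0
  a + b + c + d = -4
  125a + 25b + 5c + d = 40
Solving the system yields a = 1, b = -3, c = -2, d = 0.
So g(s) = s^3 - 3s^2 - 2s.
Check: g(5) = 40. ✓

g(s) = s^3 - 3s^2 - 2s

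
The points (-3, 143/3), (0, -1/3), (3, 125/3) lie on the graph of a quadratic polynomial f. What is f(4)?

227/3

Write f(n) = an^2 + bn + c. Substituting each data point gives a linear system:
  9a - 3b + c = 143/3
  c = -1/3
  9a + 3b + c = 125/3
Solving the system yields a = 5, b = -1, c = -1/3.
So f(n) = 5n^2 - n - 1/3.
Then f(4) = 227/3.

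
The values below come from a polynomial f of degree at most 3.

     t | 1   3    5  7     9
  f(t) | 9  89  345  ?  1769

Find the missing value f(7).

The 4 known points determine the degree-3 polynomial uniquely.
Write f(t) = at^3 + bt^2 + ct + d. Substituting each data point gives a linear system:
  a + b + c + d = 9
  27a + 9b + 3c + d = 89
  125a + 25b + 5c + d = 345
  729a + 81b + 9c + d = 1769
Solving the system yields a = 2, b = 4, c = -2, d = 5.
So f(t) = 2t^3 + 4t^2 - 2t + 5.
Then f(7) = 873.

873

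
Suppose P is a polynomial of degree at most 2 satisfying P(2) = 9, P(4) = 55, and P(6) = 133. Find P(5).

90

Using the Lagrange interpolation formula with nodes 2, 4, 6:
  L_0(x) = (x - 4)(x - 6) / 8
  L_1(x) = (x - 2)(x - 6) / -4
  L_2(x) = (x - 2)(x - 4) / 8
Then P(x) = 9·L_0(x) + 55·L_1(x) + 133·L_2(x).
Expanding and collecting terms gives P(x) = 4x^2 - x - 5.
Evaluating at x = 5: P(5) = 90.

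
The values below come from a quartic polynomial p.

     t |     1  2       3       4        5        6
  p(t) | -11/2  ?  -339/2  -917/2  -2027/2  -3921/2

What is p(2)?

On equispaced nodes a degree-4 polynomial has vanishing fifth forward difference, so
  - p(1) + 5·p(2) - 10·p(3) + 10·p(4) - 5·p(5) + p(6) = 0.
Substituting the known values and solving for p(2):
  5·p(2) = -445/2
  p(2) = -89/2.

-89/2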